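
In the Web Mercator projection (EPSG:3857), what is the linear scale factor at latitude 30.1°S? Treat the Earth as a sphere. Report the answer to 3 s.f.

For Mercator, h = k = sec φ (a conformal cylindrical projection has a single point scale, 1/cos φ).
k = 1/cos 30.1° = 1/0.8652 = 1.156.

1.16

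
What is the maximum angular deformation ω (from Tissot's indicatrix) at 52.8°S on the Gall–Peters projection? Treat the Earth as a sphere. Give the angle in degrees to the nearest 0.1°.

17.9°

The Gall–Peters projection is cylindrical equal-area with φ₀ = 45°. A cylindrical equal-area projection with standard parallel φ₀ has meridian scale h = cos φ / cos φ₀ and parallel scale k = cos φ₀ / cos φ (so areas are preserved, h·k = 1).
At 52.8°: h = 0.8550, k = 1.170; principal scales a = 1.170, b = 0.8550.
sin(ω/2) = (a − b)/(a + b) = 0.3145/2.025 = 0.1553, so ω = 2 arcsin(0.1553) ≈ 17.9°.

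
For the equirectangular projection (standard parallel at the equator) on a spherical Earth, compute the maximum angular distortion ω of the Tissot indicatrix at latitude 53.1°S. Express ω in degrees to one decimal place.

For the equirectangular projection with φ₀ = 0 (plate carrée), h = 1 along meridians and k = sec φ along parallels.
At 53.1°: h = 1.000, k = 1.666; principal scales a = 1.666, b = 1.000.
sin(ω/2) = (a − b)/(a + b) = 0.6655/2.666 = 0.2497, so ω = 2 arcsin(0.2497) ≈ 28.9°.

28.9°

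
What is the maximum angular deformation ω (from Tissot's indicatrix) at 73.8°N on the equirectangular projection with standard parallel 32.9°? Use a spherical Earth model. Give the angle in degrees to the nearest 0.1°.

The equidistant cylindrical projection with φ₀ = 32.9° has h = 1 (meridians true) and k = cos φ₀ / cos φ along parallels.
At 73.8°: h = 1.000, k = 3.009; principal scales a = 3.009, b = 1.000.
sin(ω/2) = (a − b)/(a + b) = 2.009/4.009 = 0.5012, so ω = 2 arcsin(0.5012) ≈ 60.2°.

60.2°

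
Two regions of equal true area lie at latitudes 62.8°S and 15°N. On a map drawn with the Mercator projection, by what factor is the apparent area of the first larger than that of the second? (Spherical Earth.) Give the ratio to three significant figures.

On Mercator, area is exaggerated by sec²φ = 1/cos²φ.
At 62.8°: sec²(62.8°) = 1/0.4571² = 4.786.
At 15°: sec²(15°) = 1/0.9659² = 1.072.
Ratio = 4.786/1.072 = cos²(15°)/cos²(62.8°) ≈ 4.47.

4.47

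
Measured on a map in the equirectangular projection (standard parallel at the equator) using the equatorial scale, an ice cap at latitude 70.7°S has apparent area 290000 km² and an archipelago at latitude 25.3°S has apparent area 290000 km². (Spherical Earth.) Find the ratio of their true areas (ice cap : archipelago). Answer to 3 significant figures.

0.366

On the plate carrée, areal scale = h·k = 1 × sec φ, so true area = apparent × cos φ.
True area of ice cap: 290000 × cos(70.7°) = 290000 × 0.3305 = 95850 km².
True area of archipelago: 290000 × cos(25.3°) = 290000 × 0.9041 = 262200 km².
Ratio = 95850 / 262200 ≈ 0.366.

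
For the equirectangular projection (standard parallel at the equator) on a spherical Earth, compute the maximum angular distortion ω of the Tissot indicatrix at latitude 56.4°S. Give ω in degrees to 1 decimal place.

33.4°

For the equirectangular projection with φ₀ = 0 (plate carrée), h = 1 along meridians and k = sec φ along parallels.
At 56.4°: h = 1.000, k = 1.807; principal scales a = 1.807, b = 1.000.
sin(ω/2) = (a − b)/(a + b) = 0.8070/2.807 = 0.2875, so ω = 2 arcsin(0.2875) ≈ 33.4°.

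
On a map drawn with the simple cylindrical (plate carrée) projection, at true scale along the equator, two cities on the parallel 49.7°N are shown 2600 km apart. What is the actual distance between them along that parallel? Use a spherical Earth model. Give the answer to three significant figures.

For the equirectangular projection with φ₀ = 0 (plate carrée), h = 1 along meridians and k = sec φ along parallels.
Along the parallel at 49.7°, map distances are exaggerated by k = sec 49.7° = 1.546.
True distance = 2600 / 1.546 = 2600 × cos 49.7° ≈ 1680 km.

1680 km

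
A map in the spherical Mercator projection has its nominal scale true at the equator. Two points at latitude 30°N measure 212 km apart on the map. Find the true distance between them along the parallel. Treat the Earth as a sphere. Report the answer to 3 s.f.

184 km

For Mercator, h = k = sec φ (a conformal cylindrical projection has a single point scale, 1/cos φ).
Along the parallel at 30°, map distances are exaggerated by k = sec 30° = 1.155.
True distance = 212 / 1.155 = 212 × cos 30° ≈ 184 km.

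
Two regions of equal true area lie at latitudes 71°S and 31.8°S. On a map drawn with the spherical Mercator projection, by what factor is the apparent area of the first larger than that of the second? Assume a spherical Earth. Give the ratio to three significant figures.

Mercator is conformal with k = sec φ, so areal scale = k² = sec²φ.
At 71°: sec²(71°) = 1/0.3256² = 9.434.
At 31.8°: sec²(31.8°) = 1/0.8499² = 1.384.
Ratio = 9.434/1.384 = cos²(31.8°)/cos²(71°) ≈ 6.81.

6.81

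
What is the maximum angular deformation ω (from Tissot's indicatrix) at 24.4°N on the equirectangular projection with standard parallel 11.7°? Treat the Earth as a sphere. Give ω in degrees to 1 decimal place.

4.2°

With standard parallel φ₀ = 11.7°, the equirectangular projection gives x = Rλ cos φ₀, y = Rφ, so h = 1 and k = cos 11.7° / cos φ.
At 24.4°: h = 1.000, k = 1.075; principal scales a = 1.075, b = 1.000.
sin(ω/2) = (a − b)/(a + b) = 0.07526/2.075 = 0.03627, so ω = 2 arcsin(0.03627) ≈ 4.2°.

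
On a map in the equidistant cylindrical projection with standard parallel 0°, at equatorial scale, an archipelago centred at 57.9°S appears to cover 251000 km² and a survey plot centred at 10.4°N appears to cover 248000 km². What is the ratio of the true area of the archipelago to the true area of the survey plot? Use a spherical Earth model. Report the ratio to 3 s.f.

On the plate carrée, areal scale = h·k = 1 × sec φ, so true area = apparent × cos φ.
True area of archipelago: 251000 × cos(57.9°) = 251000 × 0.5314 = 133400 km².
True area of survey plot: 248000 × cos(10.4°) = 248000 × 0.9836 = 243900 km².
Ratio = 133400 / 243900 ≈ 0.547.

0.547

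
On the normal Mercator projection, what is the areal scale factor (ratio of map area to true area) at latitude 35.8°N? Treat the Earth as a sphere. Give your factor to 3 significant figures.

1.52

The Mercator projection is conformal; its linear scale factor is the same in every direction and equals sec φ = 1/cos φ.
Areal scale = k² = sec²φ = 1/cos²(35.8°) = 1/0.8111² = 1.520.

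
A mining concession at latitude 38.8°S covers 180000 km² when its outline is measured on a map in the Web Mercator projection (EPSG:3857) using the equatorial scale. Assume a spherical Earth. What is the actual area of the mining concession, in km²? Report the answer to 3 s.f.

109000 km²

For Mercator, h = k = sec φ (a conformal cylindrical projection has a single point scale, 1/cos φ).
Areal scale = k² = sec²φ = 1/cos²(38.8°) = 1/0.7793² = 1.646.
True area = apparent / (areal scale) = 180000 / 1.646 ≈ 109000 km².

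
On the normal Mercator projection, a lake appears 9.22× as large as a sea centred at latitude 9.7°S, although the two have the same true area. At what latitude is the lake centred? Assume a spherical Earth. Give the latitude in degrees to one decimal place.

71.1°

On Mercator, (apparent₁)/(apparent₂) = sec²φ₁ / sec²φ₂ when true areas are equal.
cos²φ₂ / cos²φ₁ = 9.22  ⇒  cos φ₁ = cos 9.7° / √9.22 = 0.9857/3.036 = 0.3246.
φ₁ = arccos(0.3246) ≈ 71.1°.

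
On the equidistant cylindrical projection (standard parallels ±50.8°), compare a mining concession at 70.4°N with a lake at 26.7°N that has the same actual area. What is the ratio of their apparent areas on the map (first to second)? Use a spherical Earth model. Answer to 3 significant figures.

In the equirectangular projection with standard parallel φ₀ = 50.8° (x = Rλ cos φ₀, y = Rφ), meridians are true-scale (h = 1) and the parallel scale is k = cos φ₀ / cos φ.
Areal scale at 70.4°: h·k = 1.000 × 1.884 = 1.884.
Areal scale at 26.7°: h·k = 1.000 × 0.7075 = 0.7075.
Ratio = 1.884/0.7075 ≈ 2.66.

2.66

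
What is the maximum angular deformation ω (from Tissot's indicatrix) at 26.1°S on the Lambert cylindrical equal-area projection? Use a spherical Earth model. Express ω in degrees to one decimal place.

12.3°

The Lambert cylindrical equal-area projection is the cylindrical equal-area projection with its standard parallel at the equator (φ₀ = 0). Cylindrical equal-area (φ₀ = 0°): h = cos φ / cos 0° along meridians, k = cos 0° / cos φ along parallels; h·k = 1.
At 26.1°: h = 0.8980, k = 1.114; principal scales a = 1.114, b = 0.8980.
sin(ω/2) = (a − b)/(a + b) = 0.2155/2.012 = 0.1071, so ω = 2 arcsin(0.1071) ≈ 12.3°.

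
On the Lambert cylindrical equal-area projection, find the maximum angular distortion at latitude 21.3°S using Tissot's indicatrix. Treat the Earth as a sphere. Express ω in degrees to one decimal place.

The Lambert cylindrical equal-area projection is the cylindrical equal-area projection with its standard parallel at the equator (φ₀ = 0). Cylindrical equal-area (φ₀ = 0°): h = cos φ / cos 0° along meridians, k = cos 0° / cos φ along parallels; h·k = 1.
At 21.3°: h = 0.9317, k = 1.073; principal scales a = 1.073, b = 0.9317.
sin(ω/2) = (a − b)/(a + b) = 0.1416/2.005 = 0.07064, so ω = 2 arcsin(0.07064) ≈ 8.1°.

8.1°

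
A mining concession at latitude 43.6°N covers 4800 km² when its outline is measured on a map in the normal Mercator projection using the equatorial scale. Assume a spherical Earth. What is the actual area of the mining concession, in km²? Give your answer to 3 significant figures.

2520 km²

The Mercator projection is conformal; its linear scale factor is the same in every direction and equals sec φ = 1/cos φ.
Areal scale = k² = sec²φ = 1/cos²(43.6°) = 1/0.7242² = 1.907.
True area = apparent / (areal scale) = 4800 / 1.907 ≈ 2520 km².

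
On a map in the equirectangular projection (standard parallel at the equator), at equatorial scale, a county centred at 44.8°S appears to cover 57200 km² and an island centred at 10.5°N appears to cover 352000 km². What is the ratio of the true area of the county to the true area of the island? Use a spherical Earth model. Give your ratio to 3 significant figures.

Plate carrée has h = 1 and k = sec φ, giving areal scale sec φ; true area = (apparent area) · cos φ.
True area of county: 57200 × cos(44.8°) = 57200 × 0.7096 = 40590 km².
True area of island: 352000 × cos(10.5°) = 352000 × 0.9833 = 346100 km².
Ratio = 40590 / 346100 ≈ 0.117.

0.117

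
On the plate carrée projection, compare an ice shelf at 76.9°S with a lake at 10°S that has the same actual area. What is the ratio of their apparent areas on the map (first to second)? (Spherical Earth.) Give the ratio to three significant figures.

4.35

For the equirectangular projection with φ₀ = 0 (plate carrée), h = 1 along meridians and k = sec φ along parallels.
Areal scale at 76.9°: h·k = 1.000 × 4.412 = 4.412.
Areal scale at 10°: h·k = 1.000 × 1.015 = 1.015.
Ratio = 4.412/1.015 ≈ 4.35.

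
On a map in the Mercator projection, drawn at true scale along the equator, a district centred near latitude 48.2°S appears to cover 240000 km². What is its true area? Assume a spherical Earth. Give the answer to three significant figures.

107000 km²

For Mercator, h = k = sec φ (a conformal cylindrical projection has a single point scale, 1/cos φ).
Areal scale = k² = sec²φ = 1/cos²(48.2°) = 1/0.6665² = 2.251.
True area = apparent / (areal scale) = 240000 / 2.251 ≈ 107000 km².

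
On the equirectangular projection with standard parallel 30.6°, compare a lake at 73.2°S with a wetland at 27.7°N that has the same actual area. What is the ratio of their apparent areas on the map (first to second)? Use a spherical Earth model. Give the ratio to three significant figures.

3.06

The equidistant cylindrical projection with φ₀ = 30.6° has h = 1 (meridians true) and k = cos φ₀ / cos φ along parallels.
Areal scale at 73.2°: h·k = 1.000 × 2.978 = 2.978.
Areal scale at 27.7°: h·k = 1.000 × 0.9722 = 0.9722.
Ratio = 2.978/0.9722 ≈ 3.06.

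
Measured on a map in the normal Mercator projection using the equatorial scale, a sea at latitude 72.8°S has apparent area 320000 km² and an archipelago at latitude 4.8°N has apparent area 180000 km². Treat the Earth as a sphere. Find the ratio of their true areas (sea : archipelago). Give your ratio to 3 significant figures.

Mercator's areal exaggeration is sec²φ; hence true area = (apparent area) · cos²φ.
True area of sea: 320000 × cos²(72.8°) = 320000 × 0.08744 = 27980 km².
True area of archipelago: 180000 × cos²(4.8°) = 180000 × 0.9930 = 178700 km².
Ratio = 27980 / 178700 ≈ 0.157.

0.157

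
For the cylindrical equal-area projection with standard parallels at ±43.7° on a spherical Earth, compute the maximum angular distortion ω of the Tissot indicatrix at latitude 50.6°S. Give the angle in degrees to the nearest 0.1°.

A cylindrical equal-area projection with standard parallel φ₀ has meridian scale h = cos φ / cos φ₀ and parallel scale k = cos φ₀ / cos φ (so areas are preserved, h·k = 1).
At 50.6°: h = 0.8780, k = 1.139; principal scales a = 1.139, b = 0.8780.
sin(ω/2) = (a − b)/(a + b) = 0.2611/2.017 = 0.1294, so ω = 2 arcsin(0.1294) ≈ 14.9°.

14.9°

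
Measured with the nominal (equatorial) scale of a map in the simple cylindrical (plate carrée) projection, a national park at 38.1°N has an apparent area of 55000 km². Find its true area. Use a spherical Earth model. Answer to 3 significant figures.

For the equirectangular projection with φ₀ = 0 (plate carrée), h = 1 along meridians and k = sec φ along parallels.
Areal scale = h·k = 1 × sec φ; at 38.1°, h = 1.000, k = 1.271, so h·k = 1.271.
True area = apparent / (areal scale) = 55000 / 1.271 ≈ 43300 km².

43300 km²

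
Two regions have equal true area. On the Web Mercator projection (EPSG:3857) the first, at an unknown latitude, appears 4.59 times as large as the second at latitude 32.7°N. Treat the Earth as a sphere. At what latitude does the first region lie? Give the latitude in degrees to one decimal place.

For equal true areas on Mercator, apparent areas scale as sec²φ, so the ratio is cos²φ₂ / cos²φ₁.
cos²φ₂ / cos²φ₁ = 4.59  ⇒  cos φ₁ = cos 32.7° / √4.59 = 0.8415/2.142 = 0.3928.
φ₁ = arccos(0.3928) ≈ 66.9°.

66.9°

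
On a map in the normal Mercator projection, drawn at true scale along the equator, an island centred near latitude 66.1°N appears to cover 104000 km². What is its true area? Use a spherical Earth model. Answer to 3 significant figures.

Mercator is conformal, so the point scale is isotropic: h = k = sec φ = 1/cos φ.
Areal scale = k² = sec²φ = 1/cos²(66.1°) = 1/0.4051² = 6.092.
True area = apparent / (areal scale) = 104000 / 6.092 ≈ 17100 km².

17100 km²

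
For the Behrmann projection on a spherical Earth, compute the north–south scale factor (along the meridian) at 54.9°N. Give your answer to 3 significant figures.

0.664

Behrmann is a cylindrical equal-area projection with standard parallels at ±30°. For cylindrical equal-area with standard parallel φ₀, h = cos φ / cos φ₀ and k = cos φ₀ / cos φ, so h·k = 1.
h = cos 54.9° / cos 30° = 0.5750/0.8660 = 0.6640.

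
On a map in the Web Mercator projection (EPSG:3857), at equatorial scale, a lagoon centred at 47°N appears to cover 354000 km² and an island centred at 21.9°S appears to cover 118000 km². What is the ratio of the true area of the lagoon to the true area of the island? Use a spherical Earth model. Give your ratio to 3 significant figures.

1.62

Mercator's areal exaggeration is sec²φ; hence true area = (apparent area) · cos²φ.
True area of lagoon: 354000 × cos²(47°) = 354000 × 0.4651 = 164700 km².
True area of island: 118000 × cos²(21.9°) = 118000 × 0.8609 = 101600 km².
Ratio = 164700 / 101600 ≈ 1.62.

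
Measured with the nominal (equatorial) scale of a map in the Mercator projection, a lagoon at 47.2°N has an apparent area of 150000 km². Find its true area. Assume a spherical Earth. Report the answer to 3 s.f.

Mercator is conformal, so the point scale is isotropic: h = k = sec φ = 1/cos φ.
Areal scale = k² = sec²φ = 1/cos²(47.2°) = 1/0.6794² = 2.166.
True area = apparent / (areal scale) = 150000 / 2.166 ≈ 69200 km².

69200 km²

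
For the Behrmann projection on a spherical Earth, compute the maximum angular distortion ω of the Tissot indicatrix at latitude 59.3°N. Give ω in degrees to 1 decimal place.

Behrmann is a cylindrical equal-area projection with standard parallels at ±30°. Cylindrical equal-area (φ₀ = 30°): h = cos φ / cos 30° along meridians, k = cos 30° / cos φ along parallels; h·k = 1.
At 59.3°: h = 0.5895, k = 1.696; principal scales a = 1.696, b = 0.5895.
sin(ω/2) = (a − b)/(a + b) = 1.107/2.286 = 0.4842, so ω = 2 arcsin(0.4842) ≈ 57.9°.

57.9°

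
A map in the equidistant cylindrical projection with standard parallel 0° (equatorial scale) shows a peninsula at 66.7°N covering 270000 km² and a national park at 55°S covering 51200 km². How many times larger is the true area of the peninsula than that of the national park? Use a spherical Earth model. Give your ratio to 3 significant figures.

On the plate carrée, areal scale = h·k = 1 × sec φ, so true area = apparent × cos φ.
True area of peninsula: 270000 × cos(66.7°) = 270000 × 0.3955 = 106800 km².
True area of national park: 51200 × cos(55°) = 51200 × 0.5736 = 29370 km².
Ratio = 106800 / 29370 ≈ 3.64.

3.64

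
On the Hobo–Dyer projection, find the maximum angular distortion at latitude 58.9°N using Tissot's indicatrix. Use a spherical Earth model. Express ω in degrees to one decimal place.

The Hobo–Dyer projection is cylindrical equal-area with φ₀ = 37.5°. For cylindrical equal-area with standard parallel φ₀, h = cos φ / cos φ₀ and k = cos φ₀ / cos φ, so h·k = 1.
At 58.9°: h = 0.6511, k = 1.536; principal scales a = 1.536, b = 0.6511.
sin(ω/2) = (a − b)/(a + b) = 0.8848/2.187 = 0.4046, so ω = 2 arcsin(0.4046) ≈ 47.7°.

47.7°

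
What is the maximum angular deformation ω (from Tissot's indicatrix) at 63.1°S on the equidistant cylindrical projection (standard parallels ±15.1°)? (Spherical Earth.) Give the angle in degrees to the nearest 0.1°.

42.4°

With standard parallel φ₀ = 15.1°, the equirectangular projection gives x = Rλ cos φ₀, y = Rφ, so h = 1 and k = cos 15.1° / cos φ.
At 63.1°: h = 1.000, k = 2.134; principal scales a = 2.134, b = 1.000.
sin(ω/2) = (a − b)/(a + b) = 1.134/3.134 = 0.3618, so ω = 2 arcsin(0.3618) ≈ 42.4°.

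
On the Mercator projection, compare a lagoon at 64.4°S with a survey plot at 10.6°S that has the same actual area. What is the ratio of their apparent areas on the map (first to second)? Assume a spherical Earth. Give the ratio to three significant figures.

5.17

On Mercator, area is exaggerated by sec²φ = 1/cos²φ.
At 64.4°: sec²(64.4°) = 1/0.4321² = 5.356.
At 10.6°: sec²(10.6°) = 1/0.9829² = 1.035.
Ratio = 5.356/1.035 = cos²(10.6°)/cos²(64.4°) ≈ 5.17.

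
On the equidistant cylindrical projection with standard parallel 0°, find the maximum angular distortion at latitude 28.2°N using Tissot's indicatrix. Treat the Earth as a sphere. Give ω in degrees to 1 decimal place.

In the plate carrée (x = Rλ, y = Rφ), meridians are true-scale (h = 1) and parallels are stretched by k = sec φ.
At 28.2°: h = 1.000, k = 1.135; principal scales a = 1.135, b = 1.000.
sin(ω/2) = (a − b)/(a + b) = 0.1347/2.135 = 0.06309, so ω = 2 arcsin(0.06309) ≈ 7.2°.

7.2°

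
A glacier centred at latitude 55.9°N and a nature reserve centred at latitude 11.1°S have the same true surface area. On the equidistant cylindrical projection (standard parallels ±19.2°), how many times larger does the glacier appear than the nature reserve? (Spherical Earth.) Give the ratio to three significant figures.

With standard parallel φ₀ = 19.2°, the equirectangular projection gives x = Rλ cos φ₀, y = Rφ, so h = 1 and k = cos 19.2° / cos φ.
Areal scale at 55.9°: h·k = 1.000 × 1.684 = 1.684.
Areal scale at 11.1°: h·k = 1.000 × 0.9624 = 0.9624.
Ratio = 1.684/0.9624 ≈ 1.75.

1.75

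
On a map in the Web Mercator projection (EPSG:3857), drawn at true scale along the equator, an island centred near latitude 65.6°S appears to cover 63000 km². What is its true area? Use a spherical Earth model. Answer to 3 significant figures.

Mercator is conformal, so the point scale is isotropic: h = k = sec φ = 1/cos φ.
Areal scale = k² = sec²φ = 1/cos²(65.6°) = 1/0.4131² = 5.860.
True area = apparent / (areal scale) = 63000 / 5.860 ≈ 10800 km².

10800 km²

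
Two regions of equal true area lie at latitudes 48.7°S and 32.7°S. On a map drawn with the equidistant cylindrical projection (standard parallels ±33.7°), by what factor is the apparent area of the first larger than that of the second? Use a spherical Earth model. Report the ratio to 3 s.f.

1.28

The equidistant cylindrical projection with φ₀ = 33.7° has h = 1 (meridians true) and k = cos φ₀ / cos φ along parallels.
Areal scale at 48.7°: h·k = 1.000 × 1.261 = 1.261.
Areal scale at 32.7°: h·k = 1.000 × 0.9886 = 0.9886.
Ratio = 1.261/0.9886 ≈ 1.28.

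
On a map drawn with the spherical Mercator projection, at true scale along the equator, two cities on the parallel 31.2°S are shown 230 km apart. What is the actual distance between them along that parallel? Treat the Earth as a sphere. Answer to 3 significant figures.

Mercator is conformal, so the point scale is isotropic: h = k = sec φ = 1/cos φ.
Along the parallel at 31.2°, map distances are exaggerated by k = sec 31.2° = 1.169.
True distance = 230 / 1.169 = 230 × cos 31.2° ≈ 197 km.

197 km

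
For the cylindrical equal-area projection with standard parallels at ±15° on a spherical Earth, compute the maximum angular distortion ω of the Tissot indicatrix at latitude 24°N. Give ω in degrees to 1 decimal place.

Cylindrical equal-area (φ₀ = 15°): h = cos φ / cos 15° along meridians, k = cos 15° / cos φ along parallels; h·k = 1.
At 24°: h = 0.9458, k = 1.057; principal scales a = 1.057, b = 0.9458.
sin(ω/2) = (a − b)/(a + b) = 0.1116/2.003 = 0.05570, so ω = 2 arcsin(0.05570) ≈ 6.4°.

6.4°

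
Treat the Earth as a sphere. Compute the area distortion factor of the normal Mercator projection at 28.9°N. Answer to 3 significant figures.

1.30

The Mercator projection is conformal; its linear scale factor is the same in every direction and equals sec φ = 1/cos φ.
Areal scale = k² = sec²φ = 1/cos²(28.9°) = 1/0.8755² = 1.305.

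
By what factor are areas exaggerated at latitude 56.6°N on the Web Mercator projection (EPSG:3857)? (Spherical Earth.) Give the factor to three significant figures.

3.30

For Mercator, h = k = sec φ (a conformal cylindrical projection has a single point scale, 1/cos φ).
Areal scale = k² = sec²φ = 1/cos²(56.6°) = 1/0.5505² = 3.300.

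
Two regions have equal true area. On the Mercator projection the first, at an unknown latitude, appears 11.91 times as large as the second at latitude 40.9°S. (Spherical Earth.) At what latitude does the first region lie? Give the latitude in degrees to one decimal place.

Mercator areal scale is sec²φ, so apparent-area ratio = sec²φ₁ / sec²φ₂ = cos²φ₂ / cos²φ₁.
cos²φ₂ / cos²φ₁ = 11.91  ⇒  cos φ₁ = cos 40.9° / √11.91 = 0.7559/3.451 = 0.2190.
φ₁ = arccos(0.2190) ≈ 77.3°.

77.3°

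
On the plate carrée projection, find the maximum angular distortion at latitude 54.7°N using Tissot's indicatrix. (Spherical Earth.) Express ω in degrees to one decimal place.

Plate carrée maps x = Rλ, y = Rφ. The meridian scale is h = 1 and the parallel scale is k = 1/cos φ = sec φ.
At 54.7°: h = 1.000, k = 1.731; principal scales a = 1.731, b = 1.000.
sin(ω/2) = (a − b)/(a + b) = 0.7305/2.731 = 0.2675, so ω = 2 arcsin(0.2675) ≈ 31.0°.

31.0°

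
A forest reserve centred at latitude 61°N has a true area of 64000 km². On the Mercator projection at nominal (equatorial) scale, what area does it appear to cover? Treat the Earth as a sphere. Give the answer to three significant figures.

272000 km²

Mercator is conformal, so the point scale is isotropic: h = k = sec φ = 1/cos φ.
Areal scale = k² = sec²φ = 1/cos²(61°) = 1/0.4848² = 4.255.
Apparent area = 64000 × 4.255 ≈ 272000 km².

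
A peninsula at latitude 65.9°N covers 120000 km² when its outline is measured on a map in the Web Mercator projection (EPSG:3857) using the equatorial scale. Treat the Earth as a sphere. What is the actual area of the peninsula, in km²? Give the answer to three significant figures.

Mercator is conformal, so the point scale is isotropic: h = k = sec φ = 1/cos φ.
Areal scale = k² = sec²φ = 1/cos²(65.9°) = 1/0.4083² = 5.998.
True area = apparent / (areal scale) = 120000 / 5.998 ≈ 20000 km².

20000 km²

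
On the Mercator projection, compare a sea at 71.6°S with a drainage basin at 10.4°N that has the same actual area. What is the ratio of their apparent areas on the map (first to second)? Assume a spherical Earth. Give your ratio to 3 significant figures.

9.71

Mercator is conformal with k = sec φ, so areal scale = k² = sec²φ.
At 71.6°: sec²(71.6°) = 1/0.3156² = 10.04.
At 10.4°: sec²(10.4°) = 1/0.9836² = 1.034.
Ratio = 10.04/1.034 = cos²(10.4°)/cos²(71.6°) ≈ 9.71.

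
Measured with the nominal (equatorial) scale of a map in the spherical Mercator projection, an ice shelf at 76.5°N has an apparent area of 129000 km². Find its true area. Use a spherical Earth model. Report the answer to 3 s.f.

7030 km²

Mercator is conformal, so the point scale is isotropic: h = k = sec φ = 1/cos φ.
Areal scale = k² = sec²φ = 1/cos²(76.5°) = 1/0.2334² = 18.35.
True area = apparent / (areal scale) = 129000 / 18.35 ≈ 7030 km².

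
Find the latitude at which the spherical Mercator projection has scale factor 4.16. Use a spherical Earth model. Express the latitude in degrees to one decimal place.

76.1°

Mercator scale is k = sec φ = 1/cos φ.
1/cos φ = 4.16  ⇒  cos φ = 0.2404  ⇒  φ = arccos(0.2404) ≈ 76.1°.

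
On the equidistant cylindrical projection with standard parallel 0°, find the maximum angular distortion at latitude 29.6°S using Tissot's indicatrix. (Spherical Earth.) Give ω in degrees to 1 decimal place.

8.0°

In the plate carrée (x = Rλ, y = Rφ), meridians are true-scale (h = 1) and parallels are stretched by k = sec φ.
At 29.6°: h = 1.000, k = 1.150; principal scales a = 1.150, b = 1.000.
sin(ω/2) = (a − b)/(a + b) = 0.1501/2.150 = 0.06981, so ω = 2 arcsin(0.06981) ≈ 8.0°.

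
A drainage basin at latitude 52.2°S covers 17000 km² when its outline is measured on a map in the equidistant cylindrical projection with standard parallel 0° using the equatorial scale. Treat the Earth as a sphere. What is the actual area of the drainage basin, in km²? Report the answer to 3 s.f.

10400 km²

Plate carrée maps x = Rλ, y = Rφ. The meridian scale is h = 1 and the parallel scale is k = 1/cos φ = sec φ.
Areal scale = h·k = 1 × sec φ; at 52.2°, h = 1.000, k = 1.632, so h·k = 1.632.
True area = apparent / (areal scale) = 17000 / 1.632 ≈ 10400 km².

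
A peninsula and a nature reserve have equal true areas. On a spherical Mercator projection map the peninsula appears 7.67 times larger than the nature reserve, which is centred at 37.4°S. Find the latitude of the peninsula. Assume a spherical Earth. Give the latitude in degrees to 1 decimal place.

Mercator areal scale is sec²φ, so apparent-area ratio = sec²φ₁ / sec²φ₂ = cos²φ₂ / cos²φ₁.
cos²φ₂ / cos²φ₁ = 7.67  ⇒  cos φ₁ = cos 37.4° / √7.67 = 0.7944/2.769 = 0.2868.
φ₁ = arccos(0.2868) ≈ 73.3°.

73.3°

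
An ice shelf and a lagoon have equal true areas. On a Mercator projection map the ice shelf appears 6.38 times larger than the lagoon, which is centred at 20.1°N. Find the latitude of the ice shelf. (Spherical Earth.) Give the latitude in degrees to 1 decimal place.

On Mercator, (apparent₁)/(apparent₂) = sec²φ₁ / sec²φ₂ when true areas are equal.
cos²φ₂ / cos²φ₁ = 6.38  ⇒  cos φ₁ = cos 20.1° / √6.38 = 0.9391/2.526 = 0.3718.
φ₁ = arccos(0.3718) ≈ 68.2°.

68.2°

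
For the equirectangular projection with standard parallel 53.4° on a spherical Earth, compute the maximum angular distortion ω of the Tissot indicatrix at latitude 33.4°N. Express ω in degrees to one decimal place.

With standard parallel φ₀ = 53.4°, the equirectangular projection gives x = Rλ cos φ₀, y = Rφ, so h = 1 and k = cos 53.4° / cos φ.
At 33.4°: h = 1.000, k = 0.7142; principal scales a = 1.000, b = 0.7142.
sin(ω/2) = (a − b)/(a + b) = 0.2858/1.714 = 0.1667, so ω = 2 arcsin(0.1667) ≈ 19.2°.

19.2°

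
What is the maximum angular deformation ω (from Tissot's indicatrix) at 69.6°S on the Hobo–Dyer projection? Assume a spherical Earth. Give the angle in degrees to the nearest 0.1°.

85.1°

Hobo–Dyer is a cylindrical equal-area projection with standard parallels at ±37.5°. Cylindrical equal-area (φ₀ = 37.5°): h = cos φ / cos 37.5° along meridians, k = cos 37.5° / cos φ along parallels; h·k = 1.
At 69.6°: h = 0.4394, k = 2.276; principal scales a = 2.276, b = 0.4394.
sin(ω/2) = (a − b)/(a + b) = 1.837/2.715 = 0.6764, so ω = 2 arcsin(0.6764) ≈ 85.1°.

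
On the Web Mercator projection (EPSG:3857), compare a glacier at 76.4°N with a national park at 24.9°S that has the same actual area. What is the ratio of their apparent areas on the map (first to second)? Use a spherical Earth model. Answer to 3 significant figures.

On Mercator, area is exaggerated by sec²φ = 1/cos²φ.
At 76.4°: sec²(76.4°) = 1/0.2351² = 18.09.
At 24.9°: sec²(24.9°) = 1/0.9070² = 1.215.
Ratio = 18.09/1.215 = cos²(24.9°)/cos²(76.4°) ≈ 14.9.

14.9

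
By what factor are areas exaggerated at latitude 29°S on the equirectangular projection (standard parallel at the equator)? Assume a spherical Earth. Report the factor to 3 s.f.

1.14

For the equirectangular projection with φ₀ = 0 (plate carrée), h = 1 along meridians and k = sec φ along parallels.
Areal scale = h·k = 1 × sec φ; at 29°, h = 1.000, k = 1.143, so h·k = 1.143.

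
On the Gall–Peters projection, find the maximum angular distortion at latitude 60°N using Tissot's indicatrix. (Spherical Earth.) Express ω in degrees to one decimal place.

38.9°

The Gall–Peters projection is cylindrical equal-area with φ₀ = 45°. A cylindrical equal-area projection with standard parallel φ₀ has meridian scale h = cos φ / cos φ₀ and parallel scale k = cos φ₀ / cos φ (so areas are preserved, h·k = 1).
At 60°: h = 0.7071, k = 1.414; principal scales a = 1.414, b = 0.7071.
sin(ω/2) = (a − b)/(a + b) = 0.7071/2.121 = 0.3333, so ω = 2 arcsin(0.3333) ≈ 38.9°.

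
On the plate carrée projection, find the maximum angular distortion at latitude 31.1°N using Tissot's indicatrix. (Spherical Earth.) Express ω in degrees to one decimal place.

For the equirectangular projection with φ₀ = 0 (plate carrée), h = 1 along meridians and k = sec φ along parallels.
At 31.1°: h = 1.000, k = 1.168; principal scales a = 1.168, b = 1.000.
sin(ω/2) = (a − b)/(a + b) = 0.1679/2.168 = 0.07743, so ω = 2 arcsin(0.07743) ≈ 8.9°.

8.9°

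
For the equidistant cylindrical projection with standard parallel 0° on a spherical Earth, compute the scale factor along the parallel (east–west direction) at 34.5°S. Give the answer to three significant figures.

1.21

For the equirectangular projection with φ₀ = 0 (plate carrée), h = 1 along meridians and k = sec φ along parallels.
k = 1/cos 34.5° = 1/0.8241 = 1.213.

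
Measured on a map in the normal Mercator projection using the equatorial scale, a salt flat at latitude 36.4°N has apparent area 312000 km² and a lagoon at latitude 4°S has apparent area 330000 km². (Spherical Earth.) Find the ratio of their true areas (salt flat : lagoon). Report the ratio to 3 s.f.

0.616

On Mercator the areal scale is sec²φ, so true area = apparent × cos²φ.
True area of salt flat: 312000 × cos²(36.4°) = 312000 × 0.6479 = 202100 km².
True area of lagoon: 330000 × cos²(4°) = 330000 × 0.9951 = 328400 km².
Ratio = 202100 / 328400 ≈ 0.616.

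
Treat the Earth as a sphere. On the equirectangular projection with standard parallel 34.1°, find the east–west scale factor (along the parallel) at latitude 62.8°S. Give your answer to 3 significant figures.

1.81

In the equirectangular projection with standard parallel φ₀ = 34.1° (x = Rλ cos φ₀, y = Rφ), meridians are true-scale (h = 1) and the parallel scale is k = cos φ₀ / cos φ.
k = cos 34.1° / cos 62.8° = 0.8281/0.4571 = 1.812.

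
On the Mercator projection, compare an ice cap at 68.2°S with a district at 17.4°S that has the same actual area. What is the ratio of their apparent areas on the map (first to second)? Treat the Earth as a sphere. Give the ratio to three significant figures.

6.60

On Mercator, area is exaggerated by sec²φ = 1/cos²φ.
At 68.2°: sec²(68.2°) = 1/0.3714² = 7.251.
At 17.4°: sec²(17.4°) = 1/0.9542² = 1.098.
Ratio = 7.251/1.098 = cos²(17.4°)/cos²(68.2°) ≈ 6.60.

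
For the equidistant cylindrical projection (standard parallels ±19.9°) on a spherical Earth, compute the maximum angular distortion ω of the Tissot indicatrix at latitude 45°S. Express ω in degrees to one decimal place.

16.3°

The equidistant cylindrical projection with φ₀ = 19.9° has h = 1 (meridians true) and k = cos φ₀ / cos φ along parallels.
At 45°: h = 1.000, k = 1.330; principal scales a = 1.330, b = 1.000.
sin(ω/2) = (a − b)/(a + b) = 0.3298/2.330 = 0.1415, so ω = 2 arcsin(0.1415) ≈ 16.3°.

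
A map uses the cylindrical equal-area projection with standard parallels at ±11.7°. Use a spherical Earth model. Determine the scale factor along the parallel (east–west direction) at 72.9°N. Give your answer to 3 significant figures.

3.33

A cylindrical equal-area projection with standard parallel φ₀ has meridian scale h = cos φ / cos φ₀ and parallel scale k = cos φ₀ / cos φ (so areas are preserved, h·k = 1).
k = cos 11.7° / cos 72.9° = 0.9792/0.2940 = 3.330.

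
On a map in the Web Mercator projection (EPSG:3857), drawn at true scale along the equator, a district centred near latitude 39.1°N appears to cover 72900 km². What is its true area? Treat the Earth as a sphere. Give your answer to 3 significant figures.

The Mercator projection is conformal; its linear scale factor is the same in every direction and equals sec φ = 1/cos φ.
Areal scale = k² = sec²φ = 1/cos²(39.1°) = 1/0.7760² = 1.660.
True area = apparent / (areal scale) = 72900 / 1.660 ≈ 43900 km².

43900 km²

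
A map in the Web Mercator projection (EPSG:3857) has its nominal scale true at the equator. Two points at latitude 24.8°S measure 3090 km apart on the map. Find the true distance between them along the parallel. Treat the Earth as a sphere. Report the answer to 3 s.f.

The Mercator projection is conformal; its linear scale factor is the same in every direction and equals sec φ = 1/cos φ.
Along the parallel at 24.8°, map distances are exaggerated by k = sec 24.8° = 1.102.
True distance = 3090 / 1.102 = 3090 × cos 24.8° ≈ 2810 km.

2810 km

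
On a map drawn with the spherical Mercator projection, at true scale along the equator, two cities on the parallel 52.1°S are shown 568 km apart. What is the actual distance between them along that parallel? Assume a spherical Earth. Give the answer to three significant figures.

Mercator is conformal, so the point scale is isotropic: h = k = sec φ = 1/cos φ.
Along the parallel at 52.1°, map distances are exaggerated by k = sec 52.1° = 1.628.
True distance = 568 / 1.628 = 568 × cos 52.1° ≈ 349 km.

349 km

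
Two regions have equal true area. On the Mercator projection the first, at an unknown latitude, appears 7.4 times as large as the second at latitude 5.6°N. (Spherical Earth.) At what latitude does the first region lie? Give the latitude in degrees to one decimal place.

68.5°

Mercator areal scale is sec²φ, so apparent-area ratio = sec²φ₁ / sec²φ₂ = cos²φ₂ / cos²φ₁.
cos²φ₂ / cos²φ₁ = 7.4  ⇒  cos φ₁ = cos 5.6° / √7.4 = 0.9952/2.720 = 0.3659.
φ₁ = arccos(0.3659) ≈ 68.5°.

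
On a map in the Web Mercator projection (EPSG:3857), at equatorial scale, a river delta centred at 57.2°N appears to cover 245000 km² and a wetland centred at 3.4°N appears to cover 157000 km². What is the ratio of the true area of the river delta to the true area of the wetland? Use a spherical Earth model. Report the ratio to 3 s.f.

0.460

On Mercator the areal scale is sec²φ, so true area = apparent × cos²φ.
True area of river delta: 245000 × cos²(57.2°) = 245000 × 0.2934 = 71890 km².
True area of wetland: 157000 × cos²(3.4°) = 157000 × 0.9965 = 156400 km².
Ratio = 71890 / 156400 ≈ 0.460.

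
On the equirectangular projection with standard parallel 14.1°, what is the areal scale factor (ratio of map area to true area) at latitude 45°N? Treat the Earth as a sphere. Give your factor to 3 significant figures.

1.37

With standard parallel φ₀ = 14.1°, the equirectangular projection gives x = Rλ cos φ₀, y = Rφ, so h = 1 and k = cos 14.1° / cos φ.
Areal scale = h·k = 1 × cos φ₀ / cos φ; at 45°, h = 1.000, k = 1.372, so h·k = 1.372.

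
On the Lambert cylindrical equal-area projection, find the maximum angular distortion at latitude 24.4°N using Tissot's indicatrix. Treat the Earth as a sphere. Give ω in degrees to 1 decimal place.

10.7°

The Lambert cylindrical equal-area projection is the cylindrical equal-area projection with its standard parallel at the equator (φ₀ = 0). A cylindrical equal-area projection with standard parallel φ₀ has meridian scale h = cos φ / cos φ₀ and parallel scale k = cos φ₀ / cos φ (so areas are preserved, h·k = 1).
At 24.4°: h = 0.9107, k = 1.098; principal scales a = 1.098, b = 0.9107.
sin(ω/2) = (a − b)/(a + b) = 0.1874/2.009 = 0.09329, so ω = 2 arcsin(0.09329) ≈ 10.7°.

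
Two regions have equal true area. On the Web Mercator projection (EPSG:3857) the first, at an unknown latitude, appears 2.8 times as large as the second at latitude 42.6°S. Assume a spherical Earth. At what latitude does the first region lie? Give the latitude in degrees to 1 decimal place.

63.9°

On Mercator, (apparent₁)/(apparent₂) = sec²φ₁ / sec²φ₂ when true areas are equal.
cos²φ₂ / cos²φ₁ = 2.8  ⇒  cos φ₁ = cos 42.6° / √2.8 = 0.7361/1.673 = 0.4399.
φ₁ = arccos(0.4399) ≈ 63.9°.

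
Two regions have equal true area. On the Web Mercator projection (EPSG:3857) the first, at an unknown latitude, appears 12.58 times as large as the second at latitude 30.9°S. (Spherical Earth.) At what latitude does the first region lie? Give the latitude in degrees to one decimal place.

On Mercator, (apparent₁)/(apparent₂) = sec²φ₁ / sec²φ₂ when true areas are equal.
cos²φ₂ / cos²φ₁ = 12.58  ⇒  cos φ₁ = cos 30.9° / √12.58 = 0.8581/3.547 = 0.2419.
φ₁ = arccos(0.2419) ≈ 76.0°.

76.0°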